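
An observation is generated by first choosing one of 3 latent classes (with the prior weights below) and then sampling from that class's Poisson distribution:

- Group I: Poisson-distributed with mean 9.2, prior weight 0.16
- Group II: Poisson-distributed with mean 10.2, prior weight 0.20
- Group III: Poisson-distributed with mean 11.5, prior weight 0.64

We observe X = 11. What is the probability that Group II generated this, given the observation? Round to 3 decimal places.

0.202

The responsibility of component k is P(Z=k) f_k(x) divided by Σ_j P(Z=j) f_j(x).
Poisson probabilities:
  L_I = e^(−9.2)·9.2^11/11! = 0.101158
  L_II = e^(−10.2)·10.2^11/11! = 0.115782
  L_III = e^(−11.5)·11.5^11/11! = 0.118068
Prior × likelihood for each component:
  P(Z=I)·L_I = 0.16 × 0.101158 = 0.0161853
  P(Z=II)·L_II = 0.20 × 0.115782 = 0.0231565
  P(Z=III)·L_III = 0.64 × 0.118068 = 0.0755638
Normaliser: 0.0161853 + 0.0231565 + 0.0755638 = 0.114906
So the posterior for Group II is 0.0231565 / 0.114906 ≈ 0.202.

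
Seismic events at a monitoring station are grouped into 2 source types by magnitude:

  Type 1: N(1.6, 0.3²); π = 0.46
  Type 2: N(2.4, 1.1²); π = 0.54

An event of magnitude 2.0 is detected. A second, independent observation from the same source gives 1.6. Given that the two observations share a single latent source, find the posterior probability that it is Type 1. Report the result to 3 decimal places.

Apply Bayes' rule: the posterior for each component is proportional to its prior times its likelihood at x.
Since both observations come from the same component, the likelihood for component k is f_k(x₁)·f_k(x₂).
  p_1 = [0.5467] × [1.32981] = 0.727006
  p_2 = [0.339472] × [0.278396] = 0.0945075
Weight by the priors:
  π_1·p_1 = 0.46 × 0.727006 = 0.334423
  π_2·p_2 = 0.54 × 0.0945075 = 0.0510341
Evidence: 0.334423 + 0.0510341 = 0.385457
Responsibility of Type 1: 0.334423 / 0.385457 ≈ 0.868

0.868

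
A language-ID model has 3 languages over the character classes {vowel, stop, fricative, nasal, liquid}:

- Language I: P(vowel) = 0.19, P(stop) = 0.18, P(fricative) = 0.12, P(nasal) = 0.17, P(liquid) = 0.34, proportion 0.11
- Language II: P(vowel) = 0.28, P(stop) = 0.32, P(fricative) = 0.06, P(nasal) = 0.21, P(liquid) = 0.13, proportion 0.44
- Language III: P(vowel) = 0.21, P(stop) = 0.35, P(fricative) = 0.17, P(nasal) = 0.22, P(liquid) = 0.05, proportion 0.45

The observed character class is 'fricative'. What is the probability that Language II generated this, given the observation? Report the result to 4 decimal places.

0.2274

The responsibility of component k is w_k f_k(x) divided by Σ_j w_j f_j(x).
Component likelihoods at x = 'fricative':
  p_I = P(fricative | comp) = 0.12
  p_II = P(fricative | comp) = 0.06
  p_III = P(fricative | comp) = 0.17
Unnormalised posteriors:
  w_I·p_I = 0.11 × 0.12 = 0.0132
  w_II·p_II = 0.44 × 0.06 = 0.0264
  w_III·p_III = 0.45 × 0.17 = 0.0765
Evidence: 0.0132 + 0.0264 + 0.0765 = 0.1161
So the posterior for Language II is 0.0264 / 0.1161 ≈ 0.2274.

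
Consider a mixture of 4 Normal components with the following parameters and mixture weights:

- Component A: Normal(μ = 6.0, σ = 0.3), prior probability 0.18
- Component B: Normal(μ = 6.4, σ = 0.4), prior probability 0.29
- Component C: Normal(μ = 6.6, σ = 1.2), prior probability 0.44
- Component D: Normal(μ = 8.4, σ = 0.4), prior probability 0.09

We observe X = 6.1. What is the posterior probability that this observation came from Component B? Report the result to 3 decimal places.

Posterior ∝ prior × likelihood, so P(k | x) ∝ π_k f_k(x); normalise over all components.
Normal densities:
  p_A = (1/(0.3·√(2π)))·exp(−(6.1−6.0)²/(2·0.3²)) = 1.329808·exp(-0.05556) = 1.25794
  p_B = (1/(0.4·√(2π)))·exp(−(6.1−6.4)²/(2·0.4²)) = 0.997356·exp(-0.28125) = 0.752844
  p_C = (1/(1.2·√(2π)))·exp(−(6.1−6.6)²/(2·1.2²)) = 0.332452·exp(-0.08681) = 0.30481
  p_D = (1/(0.4·√(2π)))·exp(−(6.1−8.4)²/(2·0.4²)) = 0.997356·exp(-16.53125) = 6.59811e-08
Unnormalised posteriors:
  π_A·p_A = 0.18 × 1.25794 = 0.22643
  π_B·p_B = 0.29 × 0.752844 = 0.218325
  π_C·p_C = 0.44 × 0.30481 = 0.134117
  π_D·p_D = 0.09 × 6.59811e-08 = 5.9383e-09
Normaliser: 0.22643 + 0.218325 + 0.134117 + 5.9383e-09 = 0.578871
Responsibility of Component B: 0.218325 / 0.578871 ≈ 0.377

0.377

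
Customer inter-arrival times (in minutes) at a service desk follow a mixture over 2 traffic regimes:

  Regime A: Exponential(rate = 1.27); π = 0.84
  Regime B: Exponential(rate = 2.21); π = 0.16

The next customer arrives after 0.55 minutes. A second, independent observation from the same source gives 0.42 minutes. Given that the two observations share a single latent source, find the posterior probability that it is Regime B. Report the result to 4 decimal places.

Posterior ∝ prior × likelihood, so P(k | x) ∝ π_k f_k(x); normalise over all components.
Since both observations come from the same component, the likelihood for component k is f_k(x₁)·f_k(x₂).
  f_A = [1.27·e^(−1.27·0.55) = 1.27·e^(−0.6985) = 0.63161] × [0.744991] = 0.470544
  f_B = [2.21·e^(−2.21·0.55) = 2.21·e^(−1.2155) = 0.655401] × [0.873535] = 0.572516
Unnormalised posteriors:
  π_A·f_A = 0.84 × 0.470544 = 0.395257
  π_B·f_B = 0.16 × 0.572516 = 0.0916025
Denominator: 0.395257 + 0.0916025 = 0.486859
So the posterior for Regime B is 0.0916025 / 0.486859 ≈ 0.1881.

0.1881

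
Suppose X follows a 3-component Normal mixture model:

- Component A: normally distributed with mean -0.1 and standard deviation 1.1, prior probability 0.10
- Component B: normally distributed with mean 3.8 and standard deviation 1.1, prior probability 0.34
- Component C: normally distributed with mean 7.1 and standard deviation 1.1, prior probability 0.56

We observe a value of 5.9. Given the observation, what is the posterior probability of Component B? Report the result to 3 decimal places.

0.151

Posterior ∝ prior × likelihood, so P(k | x) ∝ π_k f_k(x); normalise over all components.
Evaluate each component's likelihood at the observed value:
  p_A = (1/(1.1·√(2π)))·exp(−(5.9−-0.1)²/(2·1.1²)) = 0.362675·exp(-14.87603) = 1.25585e-07
  p_B = (1/(1.1·√(2π)))·exp(−(5.9−3.8)²/(2·1.1²)) = 0.362675·exp(-1.82231) = 0.0586268
  p_C = (1/(1.1·√(2π)))·exp(−(5.9−7.1)²/(2·1.1²)) = 0.362675·exp(-0.59504) = 0.20003
Weight by the priors:
  π_A·p_A = 0.10 × 1.25585e-07 = 1.25585e-08
  π_B·p_B = 0.34 × 0.0586268 = 0.0199331
  π_C·p_C = 0.56 × 0.20003 = 0.112017
Normaliser: 1.25585e-08 + 0.0199331 + 0.112017 = 0.13195
So the posterior for Component B is 0.0199331 / 0.13195 ≈ 0.151.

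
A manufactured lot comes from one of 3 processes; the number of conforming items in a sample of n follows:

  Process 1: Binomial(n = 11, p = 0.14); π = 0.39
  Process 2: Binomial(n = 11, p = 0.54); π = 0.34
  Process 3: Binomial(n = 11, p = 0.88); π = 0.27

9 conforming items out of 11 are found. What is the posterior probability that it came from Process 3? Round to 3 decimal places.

0.814

Apply Bayes' rule: the posterior for each component is proportional to its prior times its likelihood at x.
Evaluate each component's likelihood at the observed value:
  f_1 = C(11,9)·0.14^9·0.86^2 = 55·2.0661e-08·0.7396 = 8.4045e-07
  f_2 = C(11,9)·0.54^9·0.46^2 = 55·0.00390431·0.2116 = 0.0454383
  f_3 = C(11,9)·0.88^9·0.12^2 = 55·0.316478·0.0144 = 0.250651
Unnormalised posteriors:
  P(Z=1)·f_1 = 0.39 × 8.4045e-07 = 3.27776e-07
  P(Z=2)·f_2 = 0.34 × 0.0454383 = 0.015449
  P(Z=3)·f_3 = 0.27 × 0.250651 = 0.0676757
Sum: 3.27776e-07 + 0.015449 + 0.0676757 = 0.0831251
P(Process 3 | x) = 0.0676757 / 0.0831251 ≈ 0.814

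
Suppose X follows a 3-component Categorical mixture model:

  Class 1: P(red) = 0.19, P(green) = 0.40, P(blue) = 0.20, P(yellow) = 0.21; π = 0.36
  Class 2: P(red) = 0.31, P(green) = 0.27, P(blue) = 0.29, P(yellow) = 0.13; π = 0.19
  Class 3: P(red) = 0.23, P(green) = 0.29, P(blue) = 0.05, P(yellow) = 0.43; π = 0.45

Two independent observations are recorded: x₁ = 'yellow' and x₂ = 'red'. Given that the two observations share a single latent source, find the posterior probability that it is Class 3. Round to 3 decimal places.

0.669

P(component k | x) = π_k·f_k(x) / marginal(x), where marginal(x) = Σ_j π_j·f_j(x).
Since both observations come from the same component, the likelihood for component k is f_k(x₁)·f_k(x₂).
  p_1 = [P(yellow | comp) = 0.21] × [0.19] = 0.0399
  p_2 = [P(yellow | comp) = 0.13] × [0.31] = 0.0403
  p_3 = [P(yellow | comp) = 0.43] × [0.23] = 0.0989
Unnormalised posteriors:
  π_1·p_1 = 0.36 × 0.0399 = 0.014364
  π_2·p_2 = 0.19 × 0.0403 = 0.007657
  π_3·p_3 = 0.45 × 0.0989 = 0.044505
Sum: 0.014364 + 0.007657 + 0.044505 = 0.066526
P(Class 3 | x₁,x₂) = 0.044505 / 0.066526 ≈ 0.669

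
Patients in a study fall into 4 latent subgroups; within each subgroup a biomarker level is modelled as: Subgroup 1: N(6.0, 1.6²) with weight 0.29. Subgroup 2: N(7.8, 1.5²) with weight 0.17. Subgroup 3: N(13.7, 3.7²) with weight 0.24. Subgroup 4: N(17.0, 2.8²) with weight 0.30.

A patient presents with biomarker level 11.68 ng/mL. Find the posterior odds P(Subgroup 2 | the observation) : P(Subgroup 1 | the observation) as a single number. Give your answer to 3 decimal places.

Only the two components matter; the odds are (π_i f_i(x)) / (π_j f_j(x)).
Normal densities:
  L_1 = 0.00045729
  L_2 = 0.0093739
  L_3 = 0.0928937
  L_4 = 0.0234342
0.00159356 / 0.000132614 ≈ 12.017

12.017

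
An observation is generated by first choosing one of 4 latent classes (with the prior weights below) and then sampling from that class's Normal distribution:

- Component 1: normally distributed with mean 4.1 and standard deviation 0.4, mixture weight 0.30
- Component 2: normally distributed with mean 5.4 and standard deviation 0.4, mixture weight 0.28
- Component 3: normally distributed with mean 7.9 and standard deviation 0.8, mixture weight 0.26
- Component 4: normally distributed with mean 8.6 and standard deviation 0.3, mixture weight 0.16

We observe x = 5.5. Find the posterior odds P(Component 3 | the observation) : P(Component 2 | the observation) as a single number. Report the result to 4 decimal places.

Only the two components matter; the odds are (w_i f_i(x)) / (w_j f_j(x)).
Component likelihoods at x = 5.5:
  p_1 = (1/(0.4·√(2π)))·exp(−(5.5−4.1)²/(2·0.4²)) = 0.997356·exp(-6.12500) = 0.00218171
  p_2 = (1/(0.4·√(2π)))·exp(−(5.5−5.4)²/(2·0.4²)) = 0.997356·exp(-0.03125) = 0.96667
  p_3 = (1/(0.8·√(2π)))·exp(−(5.5−7.9)²/(2·0.8²)) = 0.498678·exp(-4.50000) = 0.00553981
  p_4 = (1/(0.3·√(2π)))·exp(−(5.5−8.6)²/(2·0.3²)) = 1.329808·exp(-53.38889) = 8.65544e-24
0.00144035 / 0.270668 ≈ 0.0053

0.0053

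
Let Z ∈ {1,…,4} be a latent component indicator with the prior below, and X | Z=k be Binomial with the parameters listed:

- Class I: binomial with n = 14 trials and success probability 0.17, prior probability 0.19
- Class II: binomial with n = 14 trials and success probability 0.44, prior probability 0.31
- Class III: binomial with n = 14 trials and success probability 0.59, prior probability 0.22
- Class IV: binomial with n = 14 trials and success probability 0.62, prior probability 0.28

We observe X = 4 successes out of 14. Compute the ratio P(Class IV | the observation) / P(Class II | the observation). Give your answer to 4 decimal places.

Since P(k|x) ∝ π_k f_k(x), the posterior odds are π_i f_i(x) / (π_j f_j(x)).
Component likelihoods at x = 4 successes out of 14:
  p_I = 0.129721
  p_II = 0.113795
  p_III = 0.016281
  p_IV = 0.00928617
0.00260013 / 0.0352766 ≈ 0.0737

0.0737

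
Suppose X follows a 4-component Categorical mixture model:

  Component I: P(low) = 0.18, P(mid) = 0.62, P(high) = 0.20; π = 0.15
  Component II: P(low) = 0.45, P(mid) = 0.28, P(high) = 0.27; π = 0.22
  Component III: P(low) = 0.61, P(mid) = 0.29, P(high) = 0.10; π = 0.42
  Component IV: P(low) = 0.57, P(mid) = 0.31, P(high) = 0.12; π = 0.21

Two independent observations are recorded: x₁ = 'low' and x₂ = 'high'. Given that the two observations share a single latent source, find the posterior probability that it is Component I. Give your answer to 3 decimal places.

0.075

Posterior ∝ prior × likelihood, so P(k | x) ∝ w_k f_k(x); normalise over all components.
Since both observations come from the same component, the likelihood for component k is f_k(x₁)·f_k(x₂).
  f_I = [P(low | comp) = 0.18] × [0.2] = 0.036
  f_II = [P(low | comp) = 0.45] × [0.27] = 0.1215
  f_III = [P(low | comp) = 0.61] × [0.1] = 0.061
  f_IV = [P(low | comp) = 0.57] × [0.12] = 0.0684
Prior × likelihood for each component:
  w_I·f_I = 0.15 × 0.036 = 0.0054
  w_II·f_II = 0.22 × 0.1215 = 0.02673
  w_III·f_III = 0.42 × 0.061 = 0.02562
  w_IV·f_IV = 0.21 × 0.0684 = 0.014364
Denominator: 0.0054 + 0.02673 + 0.02562 + 0.014364 = 0.072114
Responsibility of Component I: 0.0054 / 0.072114 ≈ 0.075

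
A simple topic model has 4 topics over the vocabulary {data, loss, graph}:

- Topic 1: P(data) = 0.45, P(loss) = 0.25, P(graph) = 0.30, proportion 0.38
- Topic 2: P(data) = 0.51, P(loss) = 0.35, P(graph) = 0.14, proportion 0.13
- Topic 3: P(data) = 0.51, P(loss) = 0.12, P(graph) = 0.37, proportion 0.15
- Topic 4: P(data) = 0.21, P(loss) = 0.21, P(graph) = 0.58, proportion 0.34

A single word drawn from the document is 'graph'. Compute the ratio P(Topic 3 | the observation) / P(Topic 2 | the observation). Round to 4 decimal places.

The posterior odds equal the prior odds times the likelihood ratio: (π_i/π_j)·(f_i(x)/f_j(x)).
Categorical probabilities:
  L_1 = 0.3
  L_2 = 0.14
  L_3 = 0.37
  L_4 = 0.58
Odds = (0.15/0.13) × (0.37/0.14) = 1.15385 × 2.64286 ≈ 3.0495

3.0495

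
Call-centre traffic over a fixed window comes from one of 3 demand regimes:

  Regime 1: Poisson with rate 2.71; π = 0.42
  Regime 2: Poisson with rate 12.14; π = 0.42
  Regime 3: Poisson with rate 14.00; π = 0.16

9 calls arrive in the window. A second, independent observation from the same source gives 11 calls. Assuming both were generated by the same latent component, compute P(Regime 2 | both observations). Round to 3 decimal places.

Posterior ∝ prior × likelihood, so P(k | x) ∝ P(Z=k) f_k(x); normalise over all components.
Since both observations come from the same component, the likelihood for component k is f_k(x₁)·f_k(x₂).
  L_1 = [e^(−2.71)·2.71^9/9! = 0.00144551] × [9.65091e-05] = 1.39505e-07
  L_2 = [e^(−12.14)·12.14^9/9! = 0.0843083] × [0.112957] = 0.00952325
  L_3 = [e^(−14.00)·14.00^9/9! = 0.0473442] × [0.0843587] = 0.00399389
Unnormalised posteriors:
  P(Z=1)·L_1 = 0.42 × 1.39505e-07 = 5.85923e-08
  P(Z=2)·L_2 = 0.42 × 0.00952325 = 0.00399976
  P(Z=3)·L_3 = 0.16 × 0.00399389 = 0.000639023
Normaliser: 5.85923e-08 + 0.00399976 + 0.000639023 = 0.00463884
P(Regime 2 | x₁,x₂) = 0.00399976 / 0.00463884 ≈ 0.862

0.862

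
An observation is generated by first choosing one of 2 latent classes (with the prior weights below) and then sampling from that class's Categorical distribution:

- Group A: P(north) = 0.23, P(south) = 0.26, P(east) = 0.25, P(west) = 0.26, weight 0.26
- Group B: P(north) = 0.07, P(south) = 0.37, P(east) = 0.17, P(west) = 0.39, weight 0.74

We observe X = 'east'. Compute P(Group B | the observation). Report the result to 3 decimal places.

P(component k | x) = P(Z=k)·f_k(x) / marginal(x), where marginal(x) = Σ_j P(Z=j)·f_j(x).
Categorical probabilities:
  f_A = P(east | comp) = 0.25
  f_B = P(east | comp) = 0.17
Prior × likelihood for each component:
  P(Z=A)·f_A = 0.26 × 0.25 = 0.065
  P(Z=B)·f_B = 0.74 × 0.17 = 0.1258
Normaliser: 0.065 + 0.1258 = 0.1908
P(Group B | x) = 0.1258 / 0.1908 ≈ 0.659

0.659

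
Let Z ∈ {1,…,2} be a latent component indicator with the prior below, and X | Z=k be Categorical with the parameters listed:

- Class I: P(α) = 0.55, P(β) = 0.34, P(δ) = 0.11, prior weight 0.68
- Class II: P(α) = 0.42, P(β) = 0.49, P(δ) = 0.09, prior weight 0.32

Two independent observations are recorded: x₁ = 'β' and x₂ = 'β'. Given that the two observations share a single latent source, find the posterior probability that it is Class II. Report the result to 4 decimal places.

0.4943

By Bayes' theorem, P(k | x) = π_k f_k(x) / Σ_j π_j f_j(x).
Since both observations come from the same component, the likelihood for component k is f_k(x₁)·f_k(x₂).
  L_I = [0.34] × [0.34] = 0.1156
  L_II = [0.49] × [0.49] = 0.2401
Weight by the priors:
  π_I·L_I = 0.68 × 0.1156 = 0.078608
  π_II·L_II = 0.32 × 0.2401 = 0.076832
Marginal: 0.078608 + 0.076832 = 0.15544
P(Class II | x₁,x₂) ≈ 0.4943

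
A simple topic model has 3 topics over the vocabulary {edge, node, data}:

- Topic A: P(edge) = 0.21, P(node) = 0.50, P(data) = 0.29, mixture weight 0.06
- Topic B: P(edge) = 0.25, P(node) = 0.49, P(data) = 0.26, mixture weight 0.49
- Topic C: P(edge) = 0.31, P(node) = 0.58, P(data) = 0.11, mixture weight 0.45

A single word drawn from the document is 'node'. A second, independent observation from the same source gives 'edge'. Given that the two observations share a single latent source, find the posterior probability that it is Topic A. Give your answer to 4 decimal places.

0.0428

Posterior ∝ prior × likelihood, so P(k | x) ∝ π_k f_k(x); normalise over all components.
Since both observations come from the same component, the likelihood for component k is f_k(x₁)·f_k(x₂).
  f_A = [P(node | comp) = 0.50] × [0.21] = 0.105
  f_B = [P(node | comp) = 0.49] × [0.25] = 0.1225
  f_C = [P(node | comp) = 0.58] × [0.31] = 0.1798
Prior × likelihood for each component:
  π_A·f_A = 0.06 × 0.105 = 0.0063
  π_B·f_B = 0.49 × 0.1225 = 0.060025
  π_C·f_C = 0.45 × 0.1798 = 0.08091
Evidence: 0.0063 + 0.060025 + 0.08091 = 0.147235
P(Topic A | x₁,x₂) = 0.0063 / 0.147235 ≈ 0.0428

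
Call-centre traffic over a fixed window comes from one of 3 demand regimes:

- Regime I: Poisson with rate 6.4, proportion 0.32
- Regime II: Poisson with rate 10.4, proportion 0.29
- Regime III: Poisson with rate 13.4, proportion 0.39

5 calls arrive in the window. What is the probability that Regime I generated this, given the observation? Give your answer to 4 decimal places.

0.8112

P(component k | x) = π_k·f_k(x) / marginal(x), where marginal(x) = Σ_j π_j·f_j(x).
Component likelihoods at x = 5 calls:
  p_I = e^(−6.4)·6.4^5/5! = 0.148674
  p_II = e^(−10.4)·10.4^5/5! = 0.0308548
  p_III = e^(−13.4)·13.4^5/5! = 0.00545502
Multiply by the mixture weights:
  π_I·p_I = 0.32 × 0.148674 = 0.0475756
  π_II·p_II = 0.29 × 0.0308548 = 0.00894789
  π_III·p_III = 0.39 × 0.00545502 = 0.00212746
Denominator: 0.0475756 + 0.00894789 + 0.00212746 = 0.0586509
Responsibility of Regime I: 0.0475756 / 0.0586509 ≈ 0.8112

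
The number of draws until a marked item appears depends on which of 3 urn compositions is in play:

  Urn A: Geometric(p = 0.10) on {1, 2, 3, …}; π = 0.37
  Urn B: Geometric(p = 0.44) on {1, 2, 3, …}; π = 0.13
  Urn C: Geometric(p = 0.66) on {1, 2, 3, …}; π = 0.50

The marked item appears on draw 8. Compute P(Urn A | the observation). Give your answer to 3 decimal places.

0.938

By Bayes' theorem, P(k | x) = π_k f_k(x) / Σ_j π_j f_j(x).
Evaluate each component's likelihood at the observed value:
  p_A = 0.10·(1−0.10)^7 = 0.10·0.478297 = 0.0478297
  p_B = 0.44·(1−0.44)^7 = 0.44·0.0172709 = 0.00759922
  p_C = 0.66·(1−0.66)^7 = 0.66·0.000525234 = 0.000346654
Prior × likelihood for each component:
  π_A·p_A = 0.37 × 0.0478297 = 0.017697
  π_B·p_B = 0.13 × 0.00759922 = 0.000987898
  π_C·p_C = 0.50 × 0.000346654 = 0.000173327
Denominator: 0.017697 + 0.000987898 + 0.000173327 = 0.0188582
Responsibility of Urn A: 0.017697 / 0.0188582 ≈ 0.938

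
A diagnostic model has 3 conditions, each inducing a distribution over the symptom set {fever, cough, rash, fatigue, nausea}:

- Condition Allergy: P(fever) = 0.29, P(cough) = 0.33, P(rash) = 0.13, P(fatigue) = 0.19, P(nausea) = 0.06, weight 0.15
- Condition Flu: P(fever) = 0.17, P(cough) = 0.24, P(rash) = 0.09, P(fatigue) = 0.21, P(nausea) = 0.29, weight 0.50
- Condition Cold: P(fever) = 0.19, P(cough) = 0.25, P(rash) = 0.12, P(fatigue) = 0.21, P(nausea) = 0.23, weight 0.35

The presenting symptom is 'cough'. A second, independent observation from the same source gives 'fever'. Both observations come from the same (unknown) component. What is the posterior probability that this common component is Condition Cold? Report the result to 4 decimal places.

0.3236

By Bayes' theorem, P(k | x) = P(Z=k) f_k(x) / Σ_j P(Z=j) f_j(x).
Since both observations come from the same component, the likelihood for component k is f_k(x₁)·f_k(x₂).
  L_Allergy = [0.33] × [0.29] = 0.0957
  L_Flu = [0.24] × [0.17] = 0.0408
  L_Cold = [0.25] × [0.19] = 0.0475
Unnormalised posteriors:
  P(Z=Allergy)·L_Allergy = 0.15 × 0.0957 = 0.014355
  P(Z=Flu)·L_Flu = 0.50 × 0.0408 = 0.0204
  P(Z=Cold)·L_Cold = 0.35 × 0.0475 = 0.016625
Marginal: 0.014355 + 0.0204 + 0.016625 = 0.05138
Responsibility of Condition Cold: 0.016625 / 0.05138 ≈ 0.3236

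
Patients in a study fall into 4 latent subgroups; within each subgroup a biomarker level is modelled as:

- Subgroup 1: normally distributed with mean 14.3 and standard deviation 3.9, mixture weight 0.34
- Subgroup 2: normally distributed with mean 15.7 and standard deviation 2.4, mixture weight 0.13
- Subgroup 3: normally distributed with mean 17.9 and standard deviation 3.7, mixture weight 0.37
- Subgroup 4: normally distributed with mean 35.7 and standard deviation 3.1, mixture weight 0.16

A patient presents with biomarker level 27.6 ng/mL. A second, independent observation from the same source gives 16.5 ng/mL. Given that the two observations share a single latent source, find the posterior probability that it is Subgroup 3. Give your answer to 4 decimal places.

0.9343

The responsibility of component k is π_k f_k(x) divided by Σ_j π_j f_j(x).
Since both observations come from the same component, the likelihood for component k is f_k(x₁)·f_k(x₂).
  L_1 = [0.00030511] × [0.0872462] = 2.66197e-05
  L_2 = [7.62288e-07] × [0.157243] = 1.19864e-07
  L_3 = [0.00346958] × [0.100374] = 0.000348254
  L_4 = [0.00423669] × [6.02242e-10] = 2.55152e-12
Multiply by the mixture weights:
  π_1·L_1 = 0.34 × 2.66197e-05 = 9.05069e-06
  π_2·L_2 = 0.13 × 1.19864e-07 = 1.55824e-08
  π_3·L_3 = 0.37 × 0.000348254 = 0.000128854
  π_4·L_4 = 0.16 × 2.55152e-12 = 4.08242e-13
Normaliser: 9.05069e-06 + 1.55824e-08 + 0.000128854 + 4.08242e-13 = 0.00013792
So the posterior for Subgroup 3 is 0.000128854 / 0.00013792 ≈ 0.9343.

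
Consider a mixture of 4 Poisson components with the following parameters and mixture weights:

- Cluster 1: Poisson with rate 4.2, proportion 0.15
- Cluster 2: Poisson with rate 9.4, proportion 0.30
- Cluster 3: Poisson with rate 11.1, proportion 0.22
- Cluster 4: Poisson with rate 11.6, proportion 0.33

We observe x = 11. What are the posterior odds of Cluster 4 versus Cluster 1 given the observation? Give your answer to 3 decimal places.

95.927

Posterior odds = (P(Z=i) f_i(x)) / (P(Z=j) f_j(x)); the normalising sum cancels.
Evaluate each component's likelihood at the observed value:
  p_1 = e^(−4.2)·4.2^11/11! = 0.00269494
  p_2 = e^(−9.4)·9.4^11/11! = 0.104926
  p_3 = e^(−11.1)·11.1^11/11! = 0.119324
  p_4 = e^(−11.6)·11.6^11/11! = 0.117508
Odds = (0.33/0.15) × (0.117508/0.00269494) = 2.2 × 43.603 ≈ 95.927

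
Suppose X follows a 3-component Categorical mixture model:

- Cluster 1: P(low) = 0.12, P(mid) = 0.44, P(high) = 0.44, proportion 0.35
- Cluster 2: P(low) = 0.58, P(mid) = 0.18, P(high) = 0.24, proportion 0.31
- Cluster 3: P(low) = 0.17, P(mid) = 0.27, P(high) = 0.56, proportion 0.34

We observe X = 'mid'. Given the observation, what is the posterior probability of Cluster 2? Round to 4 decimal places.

Apply Bayes' rule: the posterior for each component is proportional to its prior times its likelihood at x.
Evaluate each component's likelihood at the observed value:
  f_1 = P(mid | comp) = 0.44
  f_2 = P(mid | comp) = 0.18
  f_3 = P(mid | comp) = 0.27
Unnormalised posteriors:
  π_1·f_1 = 0.35 × 0.44 = 0.154
  π_2·f_2 = 0.31 × 0.18 = 0.0558
  π_3·f_3 = 0.34 × 0.27 = 0.0918
Sum: 0.154 + 0.0558 + 0.0918 = 0.3016
P(Cluster 2 | 'mid') ≈ 0.1850

0.1850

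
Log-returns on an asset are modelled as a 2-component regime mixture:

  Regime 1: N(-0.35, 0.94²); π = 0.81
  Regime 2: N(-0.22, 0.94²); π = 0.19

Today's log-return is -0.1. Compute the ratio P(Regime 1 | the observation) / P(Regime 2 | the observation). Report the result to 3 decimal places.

Since P(k|x) ∝ π_k f_k(x), the posterior odds are π_i f_i(x) / (π_j f_j(x)).
Evaluate each component's likelihood at the observed value:
  L_1 = 0.409659
  L_2 = 0.420962
Posterior odds = (π_1·L_1) / (π_2·L_2) = (0.81·0.409659) / (0.19·0.420962) = 0.331824 / 0.0799829 ≈ 4.149

4.149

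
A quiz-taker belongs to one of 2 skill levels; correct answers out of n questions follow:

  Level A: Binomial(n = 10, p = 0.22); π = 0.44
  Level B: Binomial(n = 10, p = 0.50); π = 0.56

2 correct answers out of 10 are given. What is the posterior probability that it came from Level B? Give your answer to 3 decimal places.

0.158

P(component k | x) = w_k·f_k(x) / marginal(x), where marginal(x) = Σ_j w_j·f_j(x).
Component likelihoods at x = 2 correct answers out of 10:
  L_A = 0.298411
  L_B = 0.0439453
Prior × likelihood for each component:
  w_A·L_A = 0.44 × 0.298411 = 0.131301
  w_B·L_B = 0.56 × 0.0439453 = 0.0246094
Normaliser: 0.131301 + 0.0246094 = 0.15591
Responsibility of Level B: 0.0246094 / 0.15591 ≈ 0.158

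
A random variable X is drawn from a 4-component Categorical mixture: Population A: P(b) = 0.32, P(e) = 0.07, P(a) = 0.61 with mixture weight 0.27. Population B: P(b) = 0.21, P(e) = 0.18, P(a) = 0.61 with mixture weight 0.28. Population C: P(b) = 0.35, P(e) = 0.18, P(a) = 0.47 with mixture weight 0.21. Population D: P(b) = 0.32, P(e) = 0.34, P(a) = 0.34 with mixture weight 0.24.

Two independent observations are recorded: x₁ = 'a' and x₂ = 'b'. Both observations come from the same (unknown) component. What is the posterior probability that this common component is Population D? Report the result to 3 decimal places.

Posterior ∝ prior × likelihood, so P(k | x) ∝ w_k f_k(x); normalise over all components.
Since both observations come from the same component, the likelihood for component k is f_k(x₁)·f_k(x₂).
  p_A = [0.61] × [0.32] = 0.1952
  p_B = [0.61] × [0.21] = 0.1281
  p_C = [0.47] × [0.35] = 0.1645
  p_D = [0.34] × [0.32] = 0.1088
Unnormalised posteriors:
  w_A·p_A = 0.27 × 0.1952 = 0.052704
  w_B·p_B = 0.28 × 0.1281 = 0.035868
  w_C·p_C = 0.21 × 0.1645 = 0.034545
  w_D·p_D = 0.24 × 0.1088 = 0.026112
Evidence: 0.052704 + 0.035868 + 0.034545 + 0.026112 = 0.149229
P(Population D | x₁, x₂) ≈ 0.175

0.175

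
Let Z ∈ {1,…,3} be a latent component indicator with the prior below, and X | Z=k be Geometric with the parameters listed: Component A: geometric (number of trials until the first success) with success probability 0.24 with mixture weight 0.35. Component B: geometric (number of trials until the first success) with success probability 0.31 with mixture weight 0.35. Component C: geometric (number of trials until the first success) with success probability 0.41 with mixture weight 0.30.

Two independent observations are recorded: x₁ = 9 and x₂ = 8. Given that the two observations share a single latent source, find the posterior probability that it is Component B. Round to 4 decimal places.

The responsibility of component k is π_k f_k(x) divided by Σ_j π_j f_j(x).
Since both observations come from the same component, the likelihood for component k is f_k(x₁)·f_k(x₂).
  f_A = [0.0267128] × [0.0351485] = 0.000938915
  f_B = [0.0159277] × [0.0230837] = 0.000367671
  f_C = [0.00602005] × [0.0102035] = 6.14254e-05
Prior × likelihood for each component:
  π_A·f_A = 0.35 × 0.000938915 = 0.00032862
  π_B·f_B = 0.35 × 0.000367671 = 0.000128685
  π_C·f_C = 0.30 × 6.14254e-05 = 1.84276e-05
Evidence: 0.00032862 + 0.000128685 + 1.84276e-05 = 0.000475733
P(Component B | x₁,x₂) = 0.000128685 / 0.000475733 ≈ 0.2705

0.2705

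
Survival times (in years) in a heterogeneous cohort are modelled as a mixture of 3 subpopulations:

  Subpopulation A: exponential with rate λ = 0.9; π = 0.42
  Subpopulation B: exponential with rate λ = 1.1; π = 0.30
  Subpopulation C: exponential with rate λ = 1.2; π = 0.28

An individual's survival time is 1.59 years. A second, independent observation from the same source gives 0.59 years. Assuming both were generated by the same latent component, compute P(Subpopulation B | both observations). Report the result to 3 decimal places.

Apply Bayes' rule: the posterior for each component is proportional to its prior times its likelihood at x.
Since both observations come from the same component, the likelihood for component k is f_k(x₁)·f_k(x₂).
  L_A = [0.215163] × [0.529215] = 0.113867
  L_B = [0.191343] × [0.574825] = 0.109988
  L_C = [0.178052] × [0.591154] = 0.105256
Unnormalised posteriors:
  w_A·L_A = 0.42 × 0.113867 = 0.0478243
  w_B·L_B = 0.30 × 0.109988 = 0.0329965
  w_C·L_C = 0.28 × 0.105256 = 0.0294718
Normaliser: 0.0478243 + 0.0329965 + 0.0294718 = 0.110293
P(Subpopulation B | x) = 0.0329965 / 0.110293 ≈ 0.299

0.299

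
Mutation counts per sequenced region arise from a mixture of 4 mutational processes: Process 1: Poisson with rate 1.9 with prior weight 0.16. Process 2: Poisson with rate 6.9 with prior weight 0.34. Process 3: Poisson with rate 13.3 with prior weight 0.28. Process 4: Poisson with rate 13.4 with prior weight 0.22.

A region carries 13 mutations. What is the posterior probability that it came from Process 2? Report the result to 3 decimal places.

0.075

Posterior ∝ prior × likelihood, so P(k | x) ∝ π_k f_k(x); normalise over all components.
Poisson probabilities:
  p_1 = e^(−1.9)·1.9^13/13! = 1.01008e-07
  p_2 = e^(−6.9)·6.9^13/13! = 0.0130055
  p_3 = e^(−13.3)·13.3^13/13! = 0.109566
  p_4 = e^(−13.4)·13.4^13/13! = 0.109279
Multiply by the mixture weights:
  π_1·p_1 = 0.16 × 1.01008e-07 = 1.61613e-08
  π_2·p_2 = 0.34 × 0.0130055 = 0.00442186
  π_3·p_3 = 0.28 × 0.109566 = 0.0306784
  π_4·p_4 = 0.22 × 0.109279 = 0.0240413
Marginal: 1.61613e-08 + 0.00442186 + 0.0306784 + 0.0240413 = 0.0591416
P(Process 2 | x) = 0.00442186 / 0.0591416 ≈ 0.075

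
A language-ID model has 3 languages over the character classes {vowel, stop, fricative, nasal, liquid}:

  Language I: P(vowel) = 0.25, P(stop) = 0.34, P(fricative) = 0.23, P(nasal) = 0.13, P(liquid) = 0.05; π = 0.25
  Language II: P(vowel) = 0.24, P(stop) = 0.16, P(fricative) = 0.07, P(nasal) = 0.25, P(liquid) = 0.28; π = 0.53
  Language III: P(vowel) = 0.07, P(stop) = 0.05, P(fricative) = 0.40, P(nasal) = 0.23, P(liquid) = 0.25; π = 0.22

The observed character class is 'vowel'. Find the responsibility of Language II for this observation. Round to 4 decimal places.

0.6202

Apply Bayes' rule: the posterior for each component is proportional to its prior times its likelihood at x.
Evaluate each component's likelihood at the observed value:
  f_I = 0.25
  f_II = 0.24
  f_III = 0.07
Prior × likelihood for each component:
  P(Z=I)·f_I = 0.25 × 0.25 = 0.0625
  P(Z=II)·f_II = 0.53 × 0.24 = 0.1272
  P(Z=III)·f_III = 0.22 × 0.07 = 0.0154
Marginal: 0.0625 + 0.1272 + 0.0154 = 0.2051
P(Language II | x) ≈ 0.6202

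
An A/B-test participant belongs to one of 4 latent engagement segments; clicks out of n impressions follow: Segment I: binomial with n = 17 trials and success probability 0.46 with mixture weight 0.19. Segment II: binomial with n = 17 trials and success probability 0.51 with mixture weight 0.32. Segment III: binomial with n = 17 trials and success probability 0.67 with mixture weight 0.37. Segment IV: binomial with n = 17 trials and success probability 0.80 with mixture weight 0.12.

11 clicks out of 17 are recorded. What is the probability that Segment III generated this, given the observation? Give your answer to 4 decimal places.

0.5776

P(component k | x) = w_k·f_k(x) / marginal(x), where marginal(x) = Σ_j w_j·f_j(x).
Binomial probabilities:
  f_I = 0.0598796
  f_II = 0.103999
  f_III = 0.195203
  f_IV = 0.0680378
Prior × likelihood for each component:
  w_I·f_I = 0.19 × 0.0598796 = 0.0113771
  w_II·f_II = 0.32 × 0.103999 = 0.0332796
  w_III·f_III = 0.37 × 0.195203 = 0.0722252
  w_IV·f_IV = 0.12 × 0.0680378 = 0.00816453
Denominator: 0.0113771 + 0.0332796 + 0.0722252 + 0.00816453 = 0.125046
P(Segment III | 11 clicks out of 17) = 0.0722252 / 0.125046 ≈ 0.5776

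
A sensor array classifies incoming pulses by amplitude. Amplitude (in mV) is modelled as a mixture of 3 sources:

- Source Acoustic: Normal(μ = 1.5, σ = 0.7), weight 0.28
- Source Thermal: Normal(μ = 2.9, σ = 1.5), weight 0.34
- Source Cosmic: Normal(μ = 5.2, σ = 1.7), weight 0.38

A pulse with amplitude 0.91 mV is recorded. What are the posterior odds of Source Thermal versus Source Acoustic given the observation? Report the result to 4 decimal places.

Posterior odds = (π_i f_i(x)) / (π_j f_j(x)); the normalising sum cancels.
Component likelihoods at x = 0.91 mV:
  L_Acoustic = (1/(0.7·√(2π)))·exp(−(0.91−1.5)²/(2·0.7²)) = 0.569918·exp(-0.35520) = 0.39953
  L_Thermal = (1/(1.5·√(2π)))·exp(−(0.91−2.9)²/(2·1.5²)) = 0.265962·exp(-0.88002) = 0.110314
  L_Cosmic = (1/(1.7·√(2π)))·exp(−(0.91−5.2)²/(2·1.7²)) = 0.234672·exp(-3.18410) = 0.00971905
Posterior odds = (π_Thermal·L_Thermal) / (π_Acoustic·L_Acoustic) = (0.34·0.110314) / (0.28·0.39953) = 0.0375067 / 0.111868 ≈ 0.3353

0.3353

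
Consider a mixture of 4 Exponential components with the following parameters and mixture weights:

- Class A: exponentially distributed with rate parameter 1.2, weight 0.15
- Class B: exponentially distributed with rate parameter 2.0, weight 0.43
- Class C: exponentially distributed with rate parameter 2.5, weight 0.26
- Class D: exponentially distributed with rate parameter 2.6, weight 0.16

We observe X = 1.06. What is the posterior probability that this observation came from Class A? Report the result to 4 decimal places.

0.2232

By Bayes' theorem, P(k | x) = P(Z=k) f_k(x) / Σ_j P(Z=j) f_j(x).
Exponential densities:
  L_A = 0.336325
  L_B = 0.240063
  L_C = 0.176628
  L_D = 0.165218
Weight by the priors:
  P(Z=A)·L_A = 0.15 × 0.336325 = 0.0504487
  P(Z=B)·L_B = 0.43 × 0.240063 = 0.103227
  P(Z=C)·L_C = 0.26 × 0.176628 = 0.0459233
  P(Z=D)·L_D = 0.16 × 0.165218 = 0.0264349
Denominator: 0.0504487 + 0.103227 + 0.0459233 + 0.0264349 = 0.226034
P(Class A | x) ≈ 0.2232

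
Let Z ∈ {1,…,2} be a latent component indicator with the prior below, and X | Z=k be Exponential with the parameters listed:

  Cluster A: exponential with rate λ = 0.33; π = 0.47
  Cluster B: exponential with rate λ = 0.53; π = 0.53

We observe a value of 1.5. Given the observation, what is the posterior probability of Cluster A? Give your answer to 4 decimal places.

0.4270

P(component k | x) = w_k·f_k(x) / marginal(x), where marginal(x) = Σ_j w_j·f_j(x).
Exponential densities:
  L_A = 0.33·e^(−0.33·1.5) = 0.33·e^(−0.4950) = 0.201158
  L_B = 0.53·e^(−0.53·1.5) = 0.53·e^(−0.7950) = 0.239338
Weight by the priors:
  w_A·L_A = 0.47 × 0.201158 = 0.0945444
  w_B·L_B = 0.53 × 0.239338 = 0.126849
Marginal: 0.0945444 + 0.126849 = 0.221394
P(Cluster A | 1.5) = 0.0945444 / 0.221394 ≈ 0.4270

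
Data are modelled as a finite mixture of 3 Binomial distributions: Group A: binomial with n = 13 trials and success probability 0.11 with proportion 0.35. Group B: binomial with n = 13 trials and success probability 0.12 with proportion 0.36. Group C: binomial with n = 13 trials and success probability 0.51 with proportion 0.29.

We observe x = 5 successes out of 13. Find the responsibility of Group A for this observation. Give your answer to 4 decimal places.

By Bayes' theorem, P(k | x) = π_k f_k(x) / Σ_j π_j f_j(x).
Binomial probabilities:
  L_A = C(13,5)·0.11^5·0.89^8 = 1287·1.61051e-05·0.393659 = 0.00815947
  L_B = C(13,5)·0.12^5·0.88^8 = 1287·2.48832e-05·0.359635 = 0.0115172
  L_C = C(13,5)·0.51^5·0.49^8 = 1287·0.0345025·0.00332329 = 0.14757
Prior × likelihood for each component:
  π_A·L_A = 0.35 × 0.00815947 = 0.00285581
  π_B·L_B = 0.36 × 0.0115172 = 0.00414618
  π_C·L_C = 0.29 × 0.14757 = 0.0427953
Sum: 0.00285581 + 0.00414618 + 0.0427953 = 0.0497973
Responsibility of Group A: 0.00285581 / 0.0497973 ≈ 0.0573

0.0573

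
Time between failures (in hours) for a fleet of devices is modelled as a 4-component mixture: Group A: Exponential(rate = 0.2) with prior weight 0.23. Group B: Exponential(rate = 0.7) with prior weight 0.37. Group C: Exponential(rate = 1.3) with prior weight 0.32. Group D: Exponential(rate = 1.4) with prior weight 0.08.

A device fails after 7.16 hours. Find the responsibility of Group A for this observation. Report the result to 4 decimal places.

The responsibility of component k is P(Z=k) f_k(x) divided by Σ_j P(Z=j) f_j(x).
Exponential densities:
  f_A = 0.2·e^(−0.2·7.16) = 0.2·e^(−1.4320) = 0.0477662
  f_B = 0.7·e^(−0.7·7.16) = 0.7·e^(−5.0120) = 0.0046603
  f_C = 1.3·e^(−1.3·7.16) = 1.3·e^(−9.3080) = 0.000117904
  f_D = 1.4·e^(−1.4·7.16) = 1.4·e^(−10.0240) = 6.20526e-05
Multiply by the mixture weights:
  P(Z=A)·f_A = 0.23 × 0.0477662 = 0.0109862
  P(Z=B)·f_B = 0.37 × 0.0046603 = 0.00172431
  P(Z=C)·f_C = 0.32 × 0.000117904 = 3.77294e-05
  P(Z=D)·f_D = 0.08 × 6.20526e-05 = 4.96421e-06
Sum: 0.0109862 + 0.00172431 + 3.77294e-05 + 4.96421e-06 = 0.0127532
P(Group A | x) ≈ 0.8614

0.8614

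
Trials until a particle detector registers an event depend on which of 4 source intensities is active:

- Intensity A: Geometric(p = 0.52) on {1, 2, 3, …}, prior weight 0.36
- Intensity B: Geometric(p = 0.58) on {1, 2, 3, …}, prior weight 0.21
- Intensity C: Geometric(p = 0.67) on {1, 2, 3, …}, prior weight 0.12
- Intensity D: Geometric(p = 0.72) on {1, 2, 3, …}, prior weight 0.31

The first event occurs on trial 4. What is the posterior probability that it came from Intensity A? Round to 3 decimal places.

P(component k | x) = P(Z=k)·f_k(x) / marginal(x), where marginal(x) = Σ_j P(Z=j)·f_j(x).
Component likelihoods at x = 4:
  p_A = 0.52·(1−0.52)^3 = 0.52·0.110592 = 0.0575078
  p_B = 0.58·(1−0.58)^3 = 0.58·0.074088 = 0.042971
  p_C = 0.67·(1−0.67)^3 = 0.67·0.035937 = 0.0240778
  p_D = 0.72·(1−0.72)^3 = 0.72·0.021952 = 0.0158054
Weight by the priors:
  P(Z=A)·p_A = 0.36 × 0.0575078 = 0.0207028
  P(Z=B)·p_B = 0.21 × 0.042971 = 0.00902392
  P(Z=C)·p_C = 0.12 × 0.0240778 = 0.00288933
  P(Z=D)·p_D = 0.31 × 0.0158054 = 0.00489969
Normaliser: 0.0207028 + 0.00902392 + 0.00288933 + 0.00489969 = 0.0375158
So the posterior for Intensity A is 0.0207028 / 0.0375158 ≈ 0.552.

0.552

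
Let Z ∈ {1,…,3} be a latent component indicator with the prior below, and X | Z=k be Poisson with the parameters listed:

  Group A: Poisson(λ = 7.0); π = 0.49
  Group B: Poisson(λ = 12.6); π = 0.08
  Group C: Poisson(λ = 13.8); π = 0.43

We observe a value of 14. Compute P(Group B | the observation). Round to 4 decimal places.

The responsibility of component k is P(Z=k) f_k(x) divided by Σ_j P(Z=j) f_j(x).
Component likelihoods at x = 14:
  p_A = 0.00709419
  p_B = 0.0983261
  p_C = 0.105836
Weight by the priors:
  P(Z=A)·p_A = 0.49 × 0.00709419 = 0.00347615
  P(Z=B)·p_B = 0.08 × 0.0983261 = 0.00786609
  P(Z=C)·p_C = 0.43 × 0.105836 = 0.0455096
Normaliser: 0.00347615 + 0.00786609 + 0.0455096 = 0.0568519
P(Group B | 14) ≈ 0.1384

0.1384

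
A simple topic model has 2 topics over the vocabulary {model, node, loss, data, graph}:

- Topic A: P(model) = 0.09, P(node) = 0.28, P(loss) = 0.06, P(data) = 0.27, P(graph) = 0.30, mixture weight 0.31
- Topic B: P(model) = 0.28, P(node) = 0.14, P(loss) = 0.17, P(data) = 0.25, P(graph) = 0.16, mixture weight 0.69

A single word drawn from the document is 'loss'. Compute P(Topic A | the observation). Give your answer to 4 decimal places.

0.1369

Posterior ∝ prior × likelihood, so P(k | x) ∝ w_k f_k(x); normalise over all components.
Component likelihoods at x = 'loss':
  p_A = 0.06
  p_B = 0.17
Unnormalised posteriors:
  w_A·p_A = 0.31 × 0.06 = 0.0186
  w_B·p_B = 0.69 × 0.17 = 0.1173
Sum: 0.0186 + 0.1173 = 0.1359
So the posterior for Topic A is 0.0186 / 0.1359 ≈ 0.1369.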